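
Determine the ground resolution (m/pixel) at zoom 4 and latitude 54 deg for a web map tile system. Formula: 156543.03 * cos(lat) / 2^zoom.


res = 156543.03 * cos(54) / 2^4 = 156543.03 * 0.58778525 / 16 = 5750.86 m/pixel

5750.86 m/pixel


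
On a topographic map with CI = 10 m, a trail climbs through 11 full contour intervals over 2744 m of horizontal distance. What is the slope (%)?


elevation change = 11 * 10 = 110 m
slope = 110 / 2744 * 100 = 4.0%

4.0%


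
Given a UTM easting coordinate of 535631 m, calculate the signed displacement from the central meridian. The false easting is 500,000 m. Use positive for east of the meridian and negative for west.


displacement = 535631 - 500000 = 35631 m

35631 m


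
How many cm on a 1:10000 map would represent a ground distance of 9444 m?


map_cm = 9444 * 100 / 10000 = 94.44 cm

94.44 cm


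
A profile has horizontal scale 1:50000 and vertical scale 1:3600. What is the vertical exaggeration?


VE = horizontal_scale / vertical_scale = 50000 / 3600 ≈ 13.9

13.9x


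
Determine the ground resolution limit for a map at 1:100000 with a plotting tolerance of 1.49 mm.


ground = 1.49 mm * 100000 / 1000 = 149.0 m

149.0 m


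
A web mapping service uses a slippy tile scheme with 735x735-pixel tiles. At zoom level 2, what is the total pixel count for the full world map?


tiles per axis = 2^2 = 4
total tiles = 4^2 = 16
pixels per axis = 4 * 735 = 2940
total pixels = 2940^2 = 8643600

8643600 pixels


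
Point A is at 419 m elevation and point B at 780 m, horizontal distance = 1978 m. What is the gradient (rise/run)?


gradient = (780 - 419) / 1978 = 361 / 1978 = 0.1825

0.1825


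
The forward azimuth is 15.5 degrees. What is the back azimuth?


back azimuth = (15.5 + 180) mod 360 = 195.5 degrees

195.5 degrees


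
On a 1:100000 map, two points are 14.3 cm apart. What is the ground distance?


ground = 14.3 cm * 100000 / 100 = 14300.0 m = 14.3 km

14.3 km


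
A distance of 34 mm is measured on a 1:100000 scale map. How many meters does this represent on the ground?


ground = 34 mm * 100000 / 1000 = 3400.0 m

3400.0 m


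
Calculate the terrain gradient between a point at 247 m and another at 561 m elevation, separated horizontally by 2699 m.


gradient = (561 - 247) / 2699 = 314 / 2699 = 0.1163

0.1163


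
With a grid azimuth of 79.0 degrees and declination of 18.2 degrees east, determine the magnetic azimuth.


magnetic azimuth = grid azimuth - declination (east +ve)
mag_az = 79.0 - 18.2 = 60.8 degrees

60.8 degrees


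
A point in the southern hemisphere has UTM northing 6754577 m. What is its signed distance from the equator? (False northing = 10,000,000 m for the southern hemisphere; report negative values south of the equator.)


For southern: actual = 6754577 - 10000000 = -3245423 m

-3245423 m


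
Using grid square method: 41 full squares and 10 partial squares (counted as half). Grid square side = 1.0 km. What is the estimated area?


effective squares = 41 + 10 * 0.5 = 46.0
area = 46.0 * 1.0 = 46.0 km^2

46.0 km^2


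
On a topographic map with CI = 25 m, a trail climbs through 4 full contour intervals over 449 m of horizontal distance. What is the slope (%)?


elevation change = 4 * 25 = 100 m
slope = 100 / 449 * 100 = 22.3%

22.3%


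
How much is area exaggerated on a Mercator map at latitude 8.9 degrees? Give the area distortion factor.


area_distortion = 1/cos^2(8.9) = 1.025

1.025


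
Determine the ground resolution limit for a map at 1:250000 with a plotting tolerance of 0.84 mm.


ground = 0.84 mm * 250000 / 1000 = 210.0 m

210.0 m


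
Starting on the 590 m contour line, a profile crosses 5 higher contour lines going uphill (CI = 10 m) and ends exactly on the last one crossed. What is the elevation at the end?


elevation = 590 + 5 * 10 = 640 m

640 m


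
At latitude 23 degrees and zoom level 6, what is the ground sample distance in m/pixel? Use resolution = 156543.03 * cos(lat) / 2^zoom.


res = 156543.03 * cos(23) / 2^6 = 156543.03 * 0.92050485 / 64 = 2251.54 m/pixel

2251.54 m/pixel


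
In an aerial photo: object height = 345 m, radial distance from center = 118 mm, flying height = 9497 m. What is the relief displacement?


d = h * r / H = 345 * 118 / 9497 = 4.29 mm

4.29 mm


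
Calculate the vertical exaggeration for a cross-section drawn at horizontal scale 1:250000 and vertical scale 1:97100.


VE = horizontal_scale / vertical_scale = 250000 / 97100 ≈ 2.6

2.6x


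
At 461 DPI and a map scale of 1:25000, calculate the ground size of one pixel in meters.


pixel_cm = 2.54 / 461 ≈ 0.00551 cm
ground = pixel_cm * 25000 / 100 = 2.54 * 25000 / (461 * 100) = 63500 / 46100 ≈ 1.38 m

1.38 m


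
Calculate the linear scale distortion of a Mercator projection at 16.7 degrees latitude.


SF = 1 / cos(16.7) = 1 / 0.957822 = 1.044

1.044


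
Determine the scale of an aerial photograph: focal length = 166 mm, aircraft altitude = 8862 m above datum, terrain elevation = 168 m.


scale = f / (H - h) = 166 mm / 8694 m = 166 / 8694000 = 1:52373

1:52373


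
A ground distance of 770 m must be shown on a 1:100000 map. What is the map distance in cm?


map_cm = 770 * 100 / 100000 = 0.77 cm

0.77 cm


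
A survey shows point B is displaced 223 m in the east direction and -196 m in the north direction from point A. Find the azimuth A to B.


az = atan2(223, -196) = 131.3 deg
adjusted to 0-360: 131.3 degrees

131.3 degrees


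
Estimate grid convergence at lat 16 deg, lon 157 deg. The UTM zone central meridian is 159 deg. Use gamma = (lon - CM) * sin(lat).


gamma = (157 - 159) * sin(16) = -2 * 0.275637 = -0.551 degrees

-0.551 degrees


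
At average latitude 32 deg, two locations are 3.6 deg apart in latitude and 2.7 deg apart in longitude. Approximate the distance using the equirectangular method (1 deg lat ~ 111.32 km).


dlat_km = 3.6 * 111.32 = 400.752
dlon_km = 2.7 * 111.32 * cos(32) ≈ 254.893
dist = sqrt(400.752^2 + 254.893^2) ≈ 474.9 km

474.9 km


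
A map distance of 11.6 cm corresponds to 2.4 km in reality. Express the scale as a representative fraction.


ground = 2.4 km = 240000 cm; RF denominator = ground / map = 240000 / 11.6 ≈ 20690; RF = 1:20690

1:20690


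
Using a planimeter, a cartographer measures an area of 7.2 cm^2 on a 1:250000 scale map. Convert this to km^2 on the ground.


ground_area = 7.2 * (250000/100)^2 = 45000000.0 m^2 = 45.0 km^2

45.0 km^2


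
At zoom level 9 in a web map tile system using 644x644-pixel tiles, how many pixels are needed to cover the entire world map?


tiles per axis = 2^9 = 512
total tiles = 512^2 = 262144
pixels per axis = 512 * 644 = 329728
total pixels = 329728^2 = 108720553984

108720553984 pixels


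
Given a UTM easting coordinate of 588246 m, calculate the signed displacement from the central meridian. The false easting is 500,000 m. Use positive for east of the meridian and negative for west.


displacement = 588246 - 500000 = 88246 m

88246 m


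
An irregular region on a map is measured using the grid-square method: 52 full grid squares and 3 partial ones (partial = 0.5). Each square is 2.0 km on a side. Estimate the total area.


effective squares = 52 + 3 * 0.5 = 53.5
area = 53.5 * 4.0 = 214.0 km^2

214.0 km^2


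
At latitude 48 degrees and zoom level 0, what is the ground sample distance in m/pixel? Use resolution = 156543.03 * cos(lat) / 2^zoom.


res = 156543.03 * cos(48) / 2^0 = 156543.03 * 0.66913061 / 1 = 104747.73 m/pixel

104747.73 m/pixel


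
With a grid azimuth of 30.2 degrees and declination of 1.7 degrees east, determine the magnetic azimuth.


magnetic azimuth = grid azimuth - declination (east +ve)
mag_az = 30.2 - 1.7 = 28.5 degrees

28.5 degrees


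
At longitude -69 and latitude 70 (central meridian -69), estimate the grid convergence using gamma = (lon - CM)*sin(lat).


gamma = (-69 - -69) * sin(70) = 0 * 0.939693 = 0.0 degrees

0.0 degrees


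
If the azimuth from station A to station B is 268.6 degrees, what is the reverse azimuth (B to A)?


back azimuth = (268.6 + 180) mod 360 = 88.6 degrees

88.6 degrees


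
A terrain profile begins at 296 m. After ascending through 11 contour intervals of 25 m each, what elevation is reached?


elevation = 296 + 11 * 25 = 571 m

571 m


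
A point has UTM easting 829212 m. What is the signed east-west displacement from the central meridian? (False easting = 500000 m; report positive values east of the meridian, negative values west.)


displacement = 829212 - 500000 = 329212 m

329212 m


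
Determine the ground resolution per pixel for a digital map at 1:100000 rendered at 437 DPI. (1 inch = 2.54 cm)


pixel_cm = 2.54 / 437 ≈ 0.005812 cm
ground = pixel_cm * 100000 / 100 = 2.54 * 100000 / (437 * 100) = 254000 / 43700 ≈ 5.81 m

5.81 m


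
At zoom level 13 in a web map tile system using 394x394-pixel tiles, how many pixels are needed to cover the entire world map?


tiles per axis = 2^13 = 8192
total tiles = 8192^2 = 67108864
pixels per axis = 8192 * 394 = 3227648
total pixels = 3227648^2 = 10417711611904

10417711611904 pixels


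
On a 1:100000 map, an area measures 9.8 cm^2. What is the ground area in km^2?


ground_area = 9.8 * (100000/100)^2 = 9800000.0 m^2 = 9.8 km^2

9.8 km^2


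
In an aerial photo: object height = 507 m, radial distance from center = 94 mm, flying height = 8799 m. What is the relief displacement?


d = h * r / H = 507 * 94 / 8799 = 5.42 mm

5.42 mm


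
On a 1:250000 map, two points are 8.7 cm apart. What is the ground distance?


ground = 8.7 cm * 250000 / 100 = 21750.0 m = 21.75 km

21.75 km


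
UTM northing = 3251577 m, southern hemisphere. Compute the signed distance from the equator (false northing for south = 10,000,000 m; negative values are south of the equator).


For southern: actual = 3251577 - 10000000 = -6748423 m

-6748423 m


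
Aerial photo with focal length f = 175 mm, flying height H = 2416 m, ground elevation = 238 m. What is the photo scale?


scale = f / (H - h) = 175 mm / 2178 m = 175 / 2178000 = 1:12446

1:12446


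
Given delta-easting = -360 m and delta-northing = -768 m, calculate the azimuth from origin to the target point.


az = atan2(-360, -768) = -154.9 deg
adjusted to 0-360: 205.1 degrees

205.1 degrees


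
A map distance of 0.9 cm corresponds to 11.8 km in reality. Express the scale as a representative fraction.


ground = 11.8 km = 1180000 cm; RF denominator = ground / map = 1180000 / 0.9 ≈ 1311111; RF = 1:1311111

1:1311111


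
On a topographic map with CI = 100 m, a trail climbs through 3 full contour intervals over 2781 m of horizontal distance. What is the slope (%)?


elevation change = 3 * 100 = 300 m
slope = 300 / 2781 * 100 = 10.8%

10.8%


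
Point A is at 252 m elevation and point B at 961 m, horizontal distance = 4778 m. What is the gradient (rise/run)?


gradient = (961 - 252) / 4778 = 709 / 4778 = 0.1484

0.1484


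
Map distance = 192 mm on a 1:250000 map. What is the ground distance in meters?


ground = 192 mm * 250000 / 1000 = 48000.0 m

48000.0 m


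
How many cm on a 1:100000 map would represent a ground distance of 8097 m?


map_cm = 8097 * 100 / 100000 = 8.097 cm ≈ 8.1 cm

8.1 cm


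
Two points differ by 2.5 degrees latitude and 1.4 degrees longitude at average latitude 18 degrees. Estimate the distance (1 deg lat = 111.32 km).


dlat_km = 2.5 * 111.32 = 278.3
dlon_km = 1.4 * 111.32 * cos(18) ≈ 148.22
dist = sqrt(278.3^2 + 148.22^2) ≈ 315.3 km

315.3 km


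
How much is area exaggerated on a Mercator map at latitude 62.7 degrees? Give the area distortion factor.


area_distortion = 1/cos^2(62.7) = 4.754

4.754


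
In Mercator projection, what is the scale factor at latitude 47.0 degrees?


SF = 1 / cos(47.0) = 1 / 0.681998 = 1.466

1.466


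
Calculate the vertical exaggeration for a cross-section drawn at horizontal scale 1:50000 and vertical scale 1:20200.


VE = horizontal_scale / vertical_scale = 50000 / 20200 ≈ 2.5

2.5x


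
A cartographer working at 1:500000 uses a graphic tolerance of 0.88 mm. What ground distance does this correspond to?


ground = 0.88 mm * 500000 / 1000 = 440.0 m

440.0 m


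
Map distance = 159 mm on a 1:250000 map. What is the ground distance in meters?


ground = 159 mm * 250000 / 1000 = 39750.0 m

39750.0 m


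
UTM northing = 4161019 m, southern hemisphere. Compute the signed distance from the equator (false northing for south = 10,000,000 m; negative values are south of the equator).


For southern: actual = 4161019 - 10000000 = -5838981 m

-5838981 m


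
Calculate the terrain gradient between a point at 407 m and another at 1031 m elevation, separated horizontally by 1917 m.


gradient = (1031 - 407) / 1917 = 624 / 1917 = 0.3255

0.3255


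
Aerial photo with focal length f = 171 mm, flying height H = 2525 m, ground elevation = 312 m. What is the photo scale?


scale = f / (H - h) = 171 mm / 2213 m = 171 / 2213000 = 1:12942

1:12942


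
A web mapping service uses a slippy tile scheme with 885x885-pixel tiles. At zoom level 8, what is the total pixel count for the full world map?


tiles per axis = 2^8 = 256
total tiles = 256^2 = 65536
pixels per axis = 256 * 885 = 226560
total pixels = 226560^2 = 51329433600

51329433600 pixels


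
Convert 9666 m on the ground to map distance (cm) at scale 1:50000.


map_cm = 9666 * 100 / 50000 = 19.332 cm ≈ 19.33 cm

19.33 cm


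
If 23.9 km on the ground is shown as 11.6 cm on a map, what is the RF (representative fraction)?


ground = 23.9 km = 2390000 cm; RF denominator = ground / map = 2390000 / 11.6 ≈ 206034; RF = 1:206034

1:206034


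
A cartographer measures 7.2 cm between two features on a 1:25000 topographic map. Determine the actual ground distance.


ground = 7.2 cm * 25000 / 100 = 1800.0 m = 1.8 km

1.8 km


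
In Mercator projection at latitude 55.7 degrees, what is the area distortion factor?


area_distortion = 1/cos^2(55.7) = 3.149

3.149


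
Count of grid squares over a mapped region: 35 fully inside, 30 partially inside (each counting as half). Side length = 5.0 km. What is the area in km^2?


effective squares = 35 + 30 * 0.5 = 50.0
area = 50.0 * 25.0 = 1250.0 km^2

1250.0 km^2


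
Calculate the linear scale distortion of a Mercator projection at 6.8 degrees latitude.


SF = 1 / cos(6.8) = 1 / 0.992966 = 1.007

1.007


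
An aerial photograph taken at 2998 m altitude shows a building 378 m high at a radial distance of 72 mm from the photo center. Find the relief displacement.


d = h * r / H = 378 * 72 / 2998 = 9.08 mm

9.08 mm


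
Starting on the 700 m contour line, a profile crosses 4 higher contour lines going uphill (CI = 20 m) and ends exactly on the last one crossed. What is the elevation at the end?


elevation = 700 + 4 * 20 = 780 m

780 m


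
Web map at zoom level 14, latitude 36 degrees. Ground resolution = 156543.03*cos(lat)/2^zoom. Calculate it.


res = 156543.03 * cos(36) / 2^14 = 156543.03 * 0.80901699 / 16384 = 7.73 m/pixel

7.73 m/pixel


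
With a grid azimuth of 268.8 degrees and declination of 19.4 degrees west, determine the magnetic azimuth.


magnetic azimuth = grid azimuth - declination (east +ve)
mag_az = 268.8 - -19.4 = 288.2 degrees

288.2 degrees


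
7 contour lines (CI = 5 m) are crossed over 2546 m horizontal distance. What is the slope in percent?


elevation change = 7 * 5 = 35 m
slope = 35 / 2546 * 100 = 1.4%

1.4%


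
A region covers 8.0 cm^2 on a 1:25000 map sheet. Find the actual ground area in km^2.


ground_area = 8.0 * (25000/100)^2 = 500000.0 m^2 = 0.5 km^2

0.5 km^2


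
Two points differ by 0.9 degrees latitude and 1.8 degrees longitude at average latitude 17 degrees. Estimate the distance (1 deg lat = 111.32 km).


dlat_km = 0.9 * 111.32 = 100.188
dlon_km = 1.8 * 111.32 * cos(17) ≈ 191.621
dist = sqrt(100.188^2 + 191.621^2) ≈ 216.2 km

216.2 km


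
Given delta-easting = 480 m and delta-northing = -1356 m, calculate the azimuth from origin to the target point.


az = atan2(480, -1356) = 160.5 deg
adjusted to 0-360: 160.5 degrees

160.5 degrees


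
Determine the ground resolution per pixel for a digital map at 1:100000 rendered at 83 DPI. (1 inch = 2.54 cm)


pixel_cm = 2.54 / 83 ≈ 0.030602 cm
ground = pixel_cm * 100000 / 100 = 2.54 * 100000 / (83 * 100) = 254000 / 8300 ≈ 30.6 m

30.6 m


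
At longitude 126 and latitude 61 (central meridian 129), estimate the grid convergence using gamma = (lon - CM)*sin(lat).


gamma = (126 - 129) * sin(61) = -3 * 0.87462 = -2.624 degrees

-2.624 degrees


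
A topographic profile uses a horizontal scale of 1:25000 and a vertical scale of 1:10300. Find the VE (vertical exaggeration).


VE = horizontal_scale / vertical_scale = 25000 / 10300 ≈ 2.4

2.4x


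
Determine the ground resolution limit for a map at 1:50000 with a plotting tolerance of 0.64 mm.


ground = 0.64 mm * 50000 / 1000 = 32.0 m

32.0 m


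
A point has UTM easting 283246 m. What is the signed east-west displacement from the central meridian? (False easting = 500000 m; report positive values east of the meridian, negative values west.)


displacement = 283246 - 500000 = -216754 m

-216754 m


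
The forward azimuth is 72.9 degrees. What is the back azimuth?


back azimuth = (72.9 + 180) mod 360 = 252.9 degrees

252.9 degrees


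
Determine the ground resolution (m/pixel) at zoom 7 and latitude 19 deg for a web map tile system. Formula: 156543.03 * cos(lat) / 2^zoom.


res = 156543.03 * cos(19) / 2^7 = 156543.03 * 0.94551858 / 128 = 1156.36 m/pixel

1156.36 m/pixel


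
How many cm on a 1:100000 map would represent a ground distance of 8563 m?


map_cm = 8563 * 100 / 100000 = 8.563 cm ≈ 8.56 cm

8.56 cm


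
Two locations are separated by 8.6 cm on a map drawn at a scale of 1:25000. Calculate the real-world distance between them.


ground = 8.6 cm * 25000 / 100 = 2150.0 m = 2.15 km

2.15 km


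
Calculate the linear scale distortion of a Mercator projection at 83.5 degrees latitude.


SF = 1 / cos(83.5) = 1 / 0.113203 = 8.834

8.834


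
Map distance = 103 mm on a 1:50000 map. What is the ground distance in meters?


ground = 103 mm * 50000 / 1000 = 5150.0 m

5150.0 m


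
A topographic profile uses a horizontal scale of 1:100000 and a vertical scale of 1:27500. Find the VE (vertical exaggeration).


VE = horizontal_scale / vertical_scale = 100000 / 27500 ≈ 3.6

3.6x


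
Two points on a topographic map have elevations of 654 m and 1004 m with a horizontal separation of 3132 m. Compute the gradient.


gradient = (1004 - 654) / 3132 = 350 / 3132 = 0.1117

0.1117


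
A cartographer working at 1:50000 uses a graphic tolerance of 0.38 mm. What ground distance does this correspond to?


ground = 0.38 mm * 50000 / 1000 = 19.0 m

19.0 m


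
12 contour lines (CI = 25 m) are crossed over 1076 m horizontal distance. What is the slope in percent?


elevation change = 12 * 25 = 300 m
slope = 300 / 1076 * 100 = 27.9%

27.9%


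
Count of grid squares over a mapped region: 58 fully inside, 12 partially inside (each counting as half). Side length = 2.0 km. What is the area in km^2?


effective squares = 58 + 12 * 0.5 = 64.0
area = 64.0 * 4.0 = 256.0 km^2

256.0 km^2


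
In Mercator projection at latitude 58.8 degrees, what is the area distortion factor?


area_distortion = 1/cos^2(58.8) = 3.726

3.726


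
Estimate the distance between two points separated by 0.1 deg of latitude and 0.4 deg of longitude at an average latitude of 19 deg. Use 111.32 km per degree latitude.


dlat_km = 0.1 * 111.32 = 11.132
dlon_km = 0.4 * 111.32 * cos(19) ≈ 42.102
dist = sqrt(11.132^2 + 42.102^2) ≈ 43.5 km

43.5 km


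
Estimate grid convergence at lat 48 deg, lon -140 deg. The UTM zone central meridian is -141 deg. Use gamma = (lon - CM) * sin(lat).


gamma = (-140 - -141) * sin(48) = 1 * 0.743145 = 0.743 degrees

0.743 degrees


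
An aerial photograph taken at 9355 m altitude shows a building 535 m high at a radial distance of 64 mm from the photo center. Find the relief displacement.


d = h * r / H = 535 * 64 / 9355 = 3.66 mm

3.66 mm


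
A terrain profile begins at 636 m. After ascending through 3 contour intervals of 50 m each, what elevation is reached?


elevation = 636 + 3 * 50 = 786 m

786 m


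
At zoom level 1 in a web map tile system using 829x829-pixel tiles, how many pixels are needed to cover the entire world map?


tiles per axis = 2^1 = 2
total tiles = 2^2 = 4
pixels per axis = 2 * 829 = 1658
total pixels = 1658^2 = 2748964

2748964 pixels


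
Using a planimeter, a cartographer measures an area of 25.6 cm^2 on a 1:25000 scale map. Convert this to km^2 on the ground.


ground_area = 25.6 * (25000/100)^2 = 1600000.0 m^2 = 1.6 km^2

1.6 km^2


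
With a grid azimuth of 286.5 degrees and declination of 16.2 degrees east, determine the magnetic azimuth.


magnetic azimuth = grid azimuth - declination (east +ve)
mag_az = 286.5 - 16.2 = 270.3 degrees

270.3 degrees


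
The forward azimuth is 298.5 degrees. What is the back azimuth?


back azimuth = (298.5 + 180) mod 360 = 118.5 degrees

118.5 degrees


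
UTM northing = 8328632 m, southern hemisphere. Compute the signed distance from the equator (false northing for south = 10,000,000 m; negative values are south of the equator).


For southern: actual = 8328632 - 10000000 = -1671368 m

-1671368 m


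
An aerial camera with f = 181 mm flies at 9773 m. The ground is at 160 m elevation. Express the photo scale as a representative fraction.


scale = f / (H - h) = 181 mm / 9613 m = 181 / 9613000 = 1:53110

1:53110


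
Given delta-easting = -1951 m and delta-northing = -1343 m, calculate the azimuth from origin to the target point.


az = atan2(-1951, -1343) = -124.5 deg
adjusted to 0-360: 235.5 degrees

235.5 degrees


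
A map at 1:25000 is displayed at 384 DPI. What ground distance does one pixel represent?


pixel_cm = 2.54 / 384 ≈ 0.006615 cm
ground = pixel_cm * 25000 / 100 = 2.54 * 25000 / (384 * 100) = 63500 / 38400 ≈ 1.65 m

1.65 m


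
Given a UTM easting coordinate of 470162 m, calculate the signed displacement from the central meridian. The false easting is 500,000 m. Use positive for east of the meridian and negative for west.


displacement = 470162 - 500000 = -29838 m

-29838 m


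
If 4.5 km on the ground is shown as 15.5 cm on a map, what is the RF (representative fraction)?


ground = 4.5 km = 450000 cm; RF denominator = ground / map = 450000 / 15.5 ≈ 29032; RF = 1:29032

1:29032


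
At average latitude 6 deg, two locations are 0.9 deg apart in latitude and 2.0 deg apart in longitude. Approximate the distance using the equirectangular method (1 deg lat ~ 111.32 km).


dlat_km = 0.9 * 111.32 = 100.188
dlon_km = 2.0 * 111.32 * cos(6) ≈ 221.42
dist = sqrt(100.188^2 + 221.42^2) ≈ 243.0 km

243.0 km


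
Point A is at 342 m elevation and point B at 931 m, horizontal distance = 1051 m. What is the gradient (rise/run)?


gradient = (931 - 342) / 1051 = 589 / 1051 = 0.5604

0.5604


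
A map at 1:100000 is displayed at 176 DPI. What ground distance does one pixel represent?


pixel_cm = 2.54 / 176 ≈ 0.014432 cm
ground = pixel_cm * 100000 / 100 = 2.54 * 100000 / (176 * 100) = 254000 / 17600 ≈ 14.43 m

14.43 m


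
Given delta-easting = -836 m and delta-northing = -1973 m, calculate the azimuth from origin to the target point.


az = atan2(-836, -1973) = -157.0 deg
adjusted to 0-360: 203.0 degrees

203.0 degrees


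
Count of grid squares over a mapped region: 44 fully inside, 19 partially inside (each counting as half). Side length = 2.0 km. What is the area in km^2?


effective squares = 44 + 19 * 0.5 = 53.5
area = 53.5 * 4.0 = 214.0 km^2

214.0 km^2


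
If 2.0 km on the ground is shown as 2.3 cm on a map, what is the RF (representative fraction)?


ground = 2.0 km = 200000 cm; RF denominator = ground / map = 200000 / 2.3 ≈ 86957; RF = 1:86957

1:86957


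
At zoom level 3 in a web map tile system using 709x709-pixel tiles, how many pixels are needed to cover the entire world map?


tiles per axis = 2^3 = 8
total tiles = 8^2 = 64
pixels per axis = 8 * 709 = 5672
total pixels = 5672^2 = 32171584

32171584 pixels


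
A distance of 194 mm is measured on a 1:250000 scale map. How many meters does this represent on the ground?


ground = 194 mm * 250000 / 1000 = 48500.0 m

48500.0 m


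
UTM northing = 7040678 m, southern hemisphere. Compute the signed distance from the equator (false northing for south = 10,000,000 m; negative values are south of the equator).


For southern: actual = 7040678 - 10000000 = -2959322 m

-2959322 m


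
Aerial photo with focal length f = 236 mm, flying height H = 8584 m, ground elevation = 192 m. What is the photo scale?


scale = f / (H - h) = 236 mm / 8392 m = 236 / 8392000 = 1:35559

1:35559


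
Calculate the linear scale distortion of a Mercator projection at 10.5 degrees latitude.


SF = 1 / cos(10.5) = 1 / 0.983255 = 1.017

1.017


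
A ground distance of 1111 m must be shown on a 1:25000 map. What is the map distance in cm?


map_cm = 1111 * 100 / 25000 = 4.444 cm ≈ 4.44 cm

4.44 cm


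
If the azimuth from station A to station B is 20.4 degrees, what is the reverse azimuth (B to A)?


back azimuth = (20.4 + 180) mod 360 = 200.4 degrees

200.4 degrees


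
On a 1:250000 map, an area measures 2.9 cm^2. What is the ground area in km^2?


ground_area = 2.9 * (250000/100)^2 = 18125000.0 m^2 = 18.125 km^2

18.125 km^2


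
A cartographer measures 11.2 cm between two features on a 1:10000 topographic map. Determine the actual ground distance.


ground = 11.2 cm * 10000 / 100 = 1120.0 m = 1.12 km

1.12 km


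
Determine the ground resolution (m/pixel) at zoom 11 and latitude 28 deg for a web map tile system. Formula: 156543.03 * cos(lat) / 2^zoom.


res = 156543.03 * cos(28) / 2^11 = 156543.03 * 0.88294759 / 2048 = 67.49 m/pixel

67.49 m/pixel


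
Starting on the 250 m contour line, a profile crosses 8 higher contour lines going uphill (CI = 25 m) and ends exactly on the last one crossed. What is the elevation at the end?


elevation = 250 + 8 * 25 = 450 m

450 m


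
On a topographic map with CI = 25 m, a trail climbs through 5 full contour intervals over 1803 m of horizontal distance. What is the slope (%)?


elevation change = 5 * 25 = 125 m
slope = 125 / 1803 * 100 = 6.9%

6.9%


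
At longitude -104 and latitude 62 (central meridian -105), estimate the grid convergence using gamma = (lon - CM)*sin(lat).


gamma = (-104 - -105) * sin(62) = 1 * 0.882948 = 0.883 degrees

0.883 degrees


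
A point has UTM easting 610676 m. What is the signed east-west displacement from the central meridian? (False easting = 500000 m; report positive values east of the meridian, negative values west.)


displacement = 610676 - 500000 = 110676 m

110676 m


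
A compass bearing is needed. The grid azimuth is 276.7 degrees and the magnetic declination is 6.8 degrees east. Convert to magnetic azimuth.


magnetic azimuth = grid azimuth - declination (east +ve)
mag_az = 276.7 - 6.8 = 269.9 degrees

269.9 degrees


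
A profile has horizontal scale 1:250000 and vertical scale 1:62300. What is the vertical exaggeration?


VE = horizontal_scale / vertical_scale = 250000 / 62300 ≈ 4.0

4.0x


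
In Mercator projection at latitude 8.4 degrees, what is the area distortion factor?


area_distortion = 1/cos^2(8.4) = 1.022

1.022


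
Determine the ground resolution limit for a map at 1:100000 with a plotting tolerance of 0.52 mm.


ground = 0.52 mm * 100000 / 1000 = 52.0 m

52.0 m


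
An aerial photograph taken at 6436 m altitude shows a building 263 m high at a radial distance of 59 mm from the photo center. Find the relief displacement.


d = h * r / H = 263 * 59 / 6436 = 2.41 mm

2.41 mm


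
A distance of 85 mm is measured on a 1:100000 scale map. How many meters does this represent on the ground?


ground = 85 mm * 100000 / 1000 = 8500.0 m

8500.0 m


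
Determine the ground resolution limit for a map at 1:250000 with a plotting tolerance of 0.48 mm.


ground = 0.48 mm * 250000 / 1000 = 120.0 m

120.0 m


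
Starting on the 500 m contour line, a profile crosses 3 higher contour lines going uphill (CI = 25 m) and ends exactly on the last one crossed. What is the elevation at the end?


elevation = 500 + 3 * 25 = 575 m

575 m


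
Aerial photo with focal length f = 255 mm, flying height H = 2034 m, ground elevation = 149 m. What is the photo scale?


scale = f / (H - h) = 255 mm / 1885 m = 255 / 1885000 = 1:7392

1:7392


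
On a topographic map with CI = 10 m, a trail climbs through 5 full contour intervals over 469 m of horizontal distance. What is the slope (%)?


elevation change = 5 * 10 = 50 m
slope = 50 / 469 * 100 = 10.7%

10.7%


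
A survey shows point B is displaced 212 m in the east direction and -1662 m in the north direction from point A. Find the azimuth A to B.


az = atan2(212, -1662) = 172.7 deg
adjusted to 0-360: 172.7 degrees

172.7 degrees


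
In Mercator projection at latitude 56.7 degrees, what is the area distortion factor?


area_distortion = 1/cos^2(56.7) = 3.318

3.318


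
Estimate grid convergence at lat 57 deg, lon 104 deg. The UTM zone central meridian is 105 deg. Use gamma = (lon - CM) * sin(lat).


gamma = (104 - 105) * sin(57) = -1 * 0.838671 = -0.839 degrees

-0.839 degrees


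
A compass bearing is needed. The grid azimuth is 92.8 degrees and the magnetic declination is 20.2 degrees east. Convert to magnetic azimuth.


magnetic azimuth = grid azimuth - declination (east +ve)
mag_az = 92.8 - 20.2 = 72.6 degrees

72.6 degrees


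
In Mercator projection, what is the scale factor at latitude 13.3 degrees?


SF = 1 / cos(13.3) = 1 / 0.973179 = 1.028

1.028


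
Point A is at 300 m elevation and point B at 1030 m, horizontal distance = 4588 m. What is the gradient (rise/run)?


gradient = (1030 - 300) / 4588 = 730 / 4588 = 0.1591

0.1591


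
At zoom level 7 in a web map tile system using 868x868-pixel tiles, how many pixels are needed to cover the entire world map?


tiles per axis = 2^7 = 128
total tiles = 128^2 = 16384
pixels per axis = 128 * 868 = 111104
total pixels = 111104^2 = 12344098816

12344098816 pixels


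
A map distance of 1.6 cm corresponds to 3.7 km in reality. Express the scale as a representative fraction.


ground = 3.7 km = 370000 cm; RF denominator = ground / map = 370000 / 1.6 = 231250; RF = 1:231250

1:231250


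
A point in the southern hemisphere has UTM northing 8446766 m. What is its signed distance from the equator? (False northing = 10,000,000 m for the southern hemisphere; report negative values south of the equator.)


For southern: actual = 8446766 - 10000000 = -1553234 m

-1553234 m


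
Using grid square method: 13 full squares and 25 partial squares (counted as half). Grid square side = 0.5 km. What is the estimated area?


effective squares = 13 + 25 * 0.5 = 25.5
area = 25.5 * 0.25 = 6.375 km^2

6.375 km^2


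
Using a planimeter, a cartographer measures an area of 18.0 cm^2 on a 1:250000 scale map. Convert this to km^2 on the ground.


ground_area = 18.0 * (250000/100)^2 = 112500000.0 m^2 = 112.5 km^2

112.5 km^2


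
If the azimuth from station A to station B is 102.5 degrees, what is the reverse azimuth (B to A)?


back azimuth = (102.5 + 180) mod 360 = 282.5 degrees

282.5 degrees


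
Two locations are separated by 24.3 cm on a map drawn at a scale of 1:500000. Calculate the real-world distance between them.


ground = 24.3 cm * 500000 / 100 = 121500.0 m = 121.5 km

121.5 km


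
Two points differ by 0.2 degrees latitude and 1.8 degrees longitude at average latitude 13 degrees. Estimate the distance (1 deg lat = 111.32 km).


dlat_km = 0.2 * 111.32 = 22.264
dlon_km = 1.8 * 111.32 * cos(13) ≈ 195.24
dist = sqrt(22.264^2 + 195.24^2) ≈ 196.5 km

196.5 km


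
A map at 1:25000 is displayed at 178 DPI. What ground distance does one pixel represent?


pixel_cm = 2.54 / 178 ≈ 0.01427 cm
ground = pixel_cm * 25000 / 100 = 2.54 * 25000 / (178 * 100) = 63500 / 17800 ≈ 3.57 m

3.57 m


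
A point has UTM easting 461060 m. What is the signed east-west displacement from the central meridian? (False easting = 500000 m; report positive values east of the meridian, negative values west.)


displacement = 461060 - 500000 = -38940 m

-38940 m


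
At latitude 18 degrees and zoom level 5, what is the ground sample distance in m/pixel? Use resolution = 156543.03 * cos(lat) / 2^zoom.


res = 156543.03 * cos(18) / 2^5 = 156543.03 * 0.95105652 / 32 = 4652.54 m/pixel

4652.54 m/pixel


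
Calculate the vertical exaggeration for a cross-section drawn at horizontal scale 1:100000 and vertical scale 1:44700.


VE = horizontal_scale / vertical_scale = 100000 / 44700 ≈ 2.2

2.2x


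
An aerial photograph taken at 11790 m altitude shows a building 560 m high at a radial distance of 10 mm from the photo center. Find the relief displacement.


d = h * r / H = 560 * 10 / 11790 = 0.47 mm

0.47 mm


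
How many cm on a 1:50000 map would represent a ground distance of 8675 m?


map_cm = 8675 * 100 / 50000 = 17.35 cm

17.35 cm


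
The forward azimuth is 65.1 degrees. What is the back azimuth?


back azimuth = (65.1 + 180) mod 360 = 245.1 degrees

245.1 degrees


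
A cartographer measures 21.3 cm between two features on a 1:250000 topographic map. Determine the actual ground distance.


ground = 21.3 cm * 250000 / 100 = 53250.0 m = 53.25 km

53.25 km


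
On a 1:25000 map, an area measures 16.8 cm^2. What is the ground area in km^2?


ground_area = 16.8 * (25000/100)^2 = 1050000.0 m^2 = 1.05 km^2

1.05 km^2


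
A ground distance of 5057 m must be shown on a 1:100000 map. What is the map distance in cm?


map_cm = 5057 * 100 / 100000 = 5.057 cm ≈ 5.06 cm

5.06 cm


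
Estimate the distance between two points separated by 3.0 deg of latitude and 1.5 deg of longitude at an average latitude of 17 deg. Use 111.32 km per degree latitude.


dlat_km = 3.0 * 111.32 = 333.96
dlon_km = 1.5 * 111.32 * cos(17) ≈ 159.684
dist = sqrt(333.96^2 + 159.684^2) ≈ 370.2 km

370.2 km


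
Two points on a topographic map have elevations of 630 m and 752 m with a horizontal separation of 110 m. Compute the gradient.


gradient = (752 - 630) / 110 = 122 / 110 = 1.1091

1.1091


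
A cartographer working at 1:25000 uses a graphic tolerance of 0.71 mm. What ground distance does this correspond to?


ground = 0.71 mm * 25000 / 1000 = 17.75 m

17.75 m


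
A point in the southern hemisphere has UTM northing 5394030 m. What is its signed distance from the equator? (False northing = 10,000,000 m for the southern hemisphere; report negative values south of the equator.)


For southern: actual = 5394030 - 10000000 = -4605970 m

-4605970 m


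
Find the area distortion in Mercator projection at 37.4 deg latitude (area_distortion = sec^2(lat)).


area_distortion = 1/cos^2(37.4) = 1.585

1.585


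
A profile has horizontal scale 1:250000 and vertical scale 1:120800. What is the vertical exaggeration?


VE = horizontal_scale / vertical_scale = 250000 / 120800 ≈ 2.1

2.1x


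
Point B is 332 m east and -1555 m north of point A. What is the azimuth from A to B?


az = atan2(332, -1555) = 167.9 deg
adjusted to 0-360: 167.9 degrees

167.9 degrees


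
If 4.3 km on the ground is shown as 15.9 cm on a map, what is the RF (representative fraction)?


ground = 4.3 km = 430000 cm; RF denominator = ground / map = 430000 / 15.9 ≈ 27044; RF = 1:27044

1:27044


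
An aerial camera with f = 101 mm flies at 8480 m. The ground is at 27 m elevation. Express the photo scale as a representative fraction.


scale = f / (H - h) = 101 mm / 8453 m = 101 / 8453000 = 1:83693

1:83693


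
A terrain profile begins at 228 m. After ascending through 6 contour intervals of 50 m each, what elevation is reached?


elevation = 228 + 6 * 50 = 528 m

528 m


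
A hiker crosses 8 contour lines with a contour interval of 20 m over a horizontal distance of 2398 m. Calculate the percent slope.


elevation change = 8 * 20 = 160 m
slope = 160 / 2398 * 100 = 6.7%

6.7%


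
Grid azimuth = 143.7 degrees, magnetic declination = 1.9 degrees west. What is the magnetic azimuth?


magnetic azimuth = grid azimuth - declination (east +ve)
mag_az = 143.7 - -1.9 = 145.6 degrees

145.6 degrees


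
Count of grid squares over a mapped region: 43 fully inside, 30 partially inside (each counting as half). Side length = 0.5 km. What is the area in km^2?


effective squares = 43 + 30 * 0.5 = 58.0
area = 58.0 * 0.25 = 14.5 km^2

14.5 km^2


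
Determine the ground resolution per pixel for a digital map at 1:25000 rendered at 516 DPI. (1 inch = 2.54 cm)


pixel_cm = 2.54 / 516 ≈ 0.004922 cm
ground = pixel_cm * 25000 / 100 = 2.54 * 25000 / (516 * 100) = 63500 / 51600 ≈ 1.23 m

1.23 m


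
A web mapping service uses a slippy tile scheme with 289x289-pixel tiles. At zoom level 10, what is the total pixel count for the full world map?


tiles per axis = 2^10 = 1024
total tiles = 1024^2 = 1048576
pixels per axis = 1024 * 289 = 295936
total pixels = 295936^2 = 87578116096

87578116096 pixels


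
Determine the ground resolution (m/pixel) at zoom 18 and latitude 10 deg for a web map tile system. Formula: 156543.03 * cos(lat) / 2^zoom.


res = 156543.03 * cos(10) / 2^18 = 156543.03 * 0.98480775 / 262144 = 0.59 m/pixel

0.59 m/pixel


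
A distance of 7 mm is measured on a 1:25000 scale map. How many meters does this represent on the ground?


ground = 7 mm * 25000 / 1000 = 175.0 m

175.0 m


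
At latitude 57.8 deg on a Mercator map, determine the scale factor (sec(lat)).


SF = 1 / cos(57.8) = 1 / 0.532876 = 1.877

1.877


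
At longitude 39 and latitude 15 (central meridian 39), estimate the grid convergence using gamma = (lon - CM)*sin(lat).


gamma = (39 - 39) * sin(15) = 0 * 0.258819 = 0.0 degrees

0.0 degrees


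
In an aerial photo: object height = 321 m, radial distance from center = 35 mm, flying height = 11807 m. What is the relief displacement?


d = h * r / H = 321 * 35 / 11807 = 0.95 mm

0.95 mm


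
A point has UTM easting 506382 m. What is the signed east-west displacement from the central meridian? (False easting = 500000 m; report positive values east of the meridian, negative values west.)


displacement = 506382 - 500000 = 6382 m

6382 m


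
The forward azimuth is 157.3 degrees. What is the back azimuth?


back azimuth = (157.3 + 180) mod 360 = 337.3 degrees

337.3 degrees


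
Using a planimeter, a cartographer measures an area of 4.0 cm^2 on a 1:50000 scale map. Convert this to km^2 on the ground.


ground_area = 4.0 * (50000/100)^2 = 1000000.0 m^2 = 1.0 km^2

1.0 km^2


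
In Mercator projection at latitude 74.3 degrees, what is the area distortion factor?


area_distortion = 1/cos^2(74.3) = 13.657

13.657


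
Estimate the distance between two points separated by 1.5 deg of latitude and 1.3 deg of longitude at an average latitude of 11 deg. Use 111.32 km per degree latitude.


dlat_km = 1.5 * 111.32 = 166.98
dlon_km = 1.3 * 111.32 * cos(11) ≈ 142.057
dist = sqrt(166.98^2 + 142.057^2) ≈ 219.2 km

219.2 km
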